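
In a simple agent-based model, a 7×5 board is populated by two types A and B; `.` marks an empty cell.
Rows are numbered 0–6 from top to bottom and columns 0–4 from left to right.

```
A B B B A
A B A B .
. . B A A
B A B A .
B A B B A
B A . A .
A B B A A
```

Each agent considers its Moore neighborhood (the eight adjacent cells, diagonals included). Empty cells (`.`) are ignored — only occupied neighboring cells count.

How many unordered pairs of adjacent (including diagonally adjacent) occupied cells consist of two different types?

42

Scan each occupied cell's neighbors to the right and below (and the two forward diagonals) so each pair is counted once.
Row 0: A(0,0)–B(0,1)≠ A(0,0)–A(1,0)= A(0,0)–B(1,1)≠ B(0,1)–B(0,2)= B(0,1)–B(1,1)= B(0,1)–A(1,2)≠ B(0,1)–A(1,0)≠ B(0,2)–B(0,3)= B(0,2)–A(1,2)≠ B(0,2)–B(1,3)= B(0,2)–B(1,1)= B(0,3)–A(0,4)≠ B(0,3)–B(1,3)= B(0,3)–A(1,2)≠ A(0,4)–B(1,3)≠  → 8/15 unlike.
Row 1: A(1,0)–B(1,1)≠ B(1,1)–A(1,2)≠ B(1,1)–B(2,2)= A(1,2)–B(1,3)≠ A(1,2)–B(2,2)≠ A(1,2)–A(2,3)= B(1,3)–A(2,3)≠ B(1,3)–A(2,4)≠ B(1,3)–B(2,2)=  → 6/9 unlike.
Row 2: B(2,2)–A(2,3)≠ B(2,2)–B(3,2)= B(2,2)–A(3,3)≠ B(2,2)–A(3,1)≠ A(2,3)–A(2,4)= A(2,3)–A(3,3)= A(2,3)–B(3,2)≠ A(2,4)–A(3,3)=  → 4/8 unlike.
Row 3: B(3,0)–A(3,1)≠ B(3,0)–B(4,0)= B(3,0)–A(4,1)≠ A(3,1)–B(3,2)≠ A(3,1)–A(4,1)= A(3,1)–B(4,2)≠ A(3,1)–B(4,0)≠ B(3,2)–A(3,3)≠ B(3,2)–B(4,2)= B(3,2)–B(4,3)= B(3,2)–A(4,1)≠ A(3,3)–B(4,3)≠ A(3,3)–A(4,4)= A(3,3)–B(4,2)≠  → 9/14 unlike.
Row 4: B(4,0)–A(4,1)≠ B(4,0)–B(5,0)= B(4,0)–A(5,1)≠ A(4,1)–B(4,2)≠ A(4,1)–A(5,1)= A(4,1)–B(5,0)≠ B(4,2)–B(4,3)= B(4,2)–A(5,3)≠ B(4,2)–A(5,1)≠ B(4,3)–A(4,4)≠ B(4,3)–A(5,3)≠ A(4,4)–A(5,3)=  → 8/12 unlike.
Row 5: B(5,0)–A(5,1)≠ B(5,0)–A(6,0)≠ B(5,0)–B(6,1)= A(5,1)–B(6,1)≠ A(5,1)–B(6,2)≠ A(5,1)–A(6,0)= A(5,3)–A(6,3)= A(5,3)–A(6,4)= A(5,3)–B(6,2)≠  → 5/9 unlike.
Row 6: A(6,0)–B(6,1)≠ B(6,1)–B(6,2)= B(6,2)–A(6,3)≠ A(6,3)–A(6,4)=  → 2/4 unlike.
Total adjacent occupied pairs: 71; unlike-type pairs: 42.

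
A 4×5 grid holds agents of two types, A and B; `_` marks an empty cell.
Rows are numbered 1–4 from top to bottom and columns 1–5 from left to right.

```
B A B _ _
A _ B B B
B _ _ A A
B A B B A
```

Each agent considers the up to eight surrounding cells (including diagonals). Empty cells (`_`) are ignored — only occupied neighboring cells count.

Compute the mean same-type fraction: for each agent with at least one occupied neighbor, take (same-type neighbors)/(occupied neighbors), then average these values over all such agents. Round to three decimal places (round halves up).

(1,1)B 0/2
(1,2)A 1/4
(1,3)B 2/3
(2,1)A 1/3
(2,3)B 2/4
(2,4)B 3/5
(2,5)B 1/3
(3,1)B 1/3
(3,4)A 2/7
(3,5)A 2/5
(4,1)B 1/2
(4,2)A 0/3
(4,3)B 1/3
(4,4)B 1/4
(4,5)A 2/3
Sum over 15 agents: 0/2 + 1/4 + 2/3 + 1/3 + 2/4 + 3/5 + 1/3 + 1/3 + 2/7 + 2/5 + 1/2 + 0/3 + 1/3 + 1/4 + 2/3 = 229/42; mean = 229/42 ÷ 15 = 229/630 = 0.363492… → 0.363.

0.363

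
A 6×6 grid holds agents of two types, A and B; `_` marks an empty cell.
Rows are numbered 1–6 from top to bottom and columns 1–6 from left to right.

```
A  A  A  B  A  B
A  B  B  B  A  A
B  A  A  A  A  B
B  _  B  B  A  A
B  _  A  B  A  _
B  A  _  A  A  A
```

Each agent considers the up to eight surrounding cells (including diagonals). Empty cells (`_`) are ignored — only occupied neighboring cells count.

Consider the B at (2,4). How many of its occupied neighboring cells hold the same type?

2

Occupied neighbors of (2,4): (1,3)=A, (1,4)=B, (1,5)=A, (2,3)=B, (2,5)=A, (3,3)=A, (3,4)=A, (3,5)=A.
Same type (B): 2 of 8.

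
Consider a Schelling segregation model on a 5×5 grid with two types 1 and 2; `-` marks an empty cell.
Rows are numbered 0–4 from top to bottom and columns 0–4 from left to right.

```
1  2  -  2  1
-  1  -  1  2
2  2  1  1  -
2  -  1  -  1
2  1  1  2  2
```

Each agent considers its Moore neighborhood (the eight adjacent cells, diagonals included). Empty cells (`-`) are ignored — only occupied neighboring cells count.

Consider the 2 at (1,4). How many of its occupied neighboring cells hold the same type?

Occupied neighbors of (1,4): (0,3)=2, (0,4)=1, (1,3)=1, (2,3)=1.
Same type (2): 1 of 4.

1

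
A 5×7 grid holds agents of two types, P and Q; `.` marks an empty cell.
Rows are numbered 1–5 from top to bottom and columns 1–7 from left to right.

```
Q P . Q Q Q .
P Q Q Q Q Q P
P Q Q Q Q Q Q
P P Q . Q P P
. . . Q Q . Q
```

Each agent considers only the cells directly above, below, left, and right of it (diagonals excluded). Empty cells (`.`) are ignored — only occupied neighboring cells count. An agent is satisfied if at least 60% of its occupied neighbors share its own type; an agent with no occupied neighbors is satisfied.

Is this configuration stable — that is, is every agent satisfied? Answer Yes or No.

(1,1)Q 0/2 ✗
(1,2)P 0/2 ✗
(1,4)Q 2/2 ✓
(1,5)Q 3/3 ✓
(1,6)Q 2/2 ✓
(2,1)P 1/3 ✗
(2,2)Q 2/4 ✗
(2,3)Q 3/3 ✓
(2,4)Q 4/4 ✓
(2,5)Q 4/4 ✓
(2,6)Q 3/4 ✓
(2,7)P 0/2 ✗
(3,1)P 2/3 ✓
(3,2)Q 2/4 ✗
(3,3)Q 4/4 ✓
(3,4)Q 3/3 ✓
(3,5)Q 4/4 ✓
(3,6)Q 3/4 ✓
(3,7)Q 1/3 ✗
(4,1)P 2/2 ✓
(4,2)P 1/3 ✗
(4,3)Q 1/2 ✗
(4,5)Q 2/3 ✓
(4,6)P 1/3 ✗
(4,7)P 1/3 ✗
(5,4)Q 1/1 ✓
(5,5)Q 2/2 ✓
(5,7)Q 0/1 ✗
For instance (1,1) has only 0/2 same-type neighbors, below 3/5.

No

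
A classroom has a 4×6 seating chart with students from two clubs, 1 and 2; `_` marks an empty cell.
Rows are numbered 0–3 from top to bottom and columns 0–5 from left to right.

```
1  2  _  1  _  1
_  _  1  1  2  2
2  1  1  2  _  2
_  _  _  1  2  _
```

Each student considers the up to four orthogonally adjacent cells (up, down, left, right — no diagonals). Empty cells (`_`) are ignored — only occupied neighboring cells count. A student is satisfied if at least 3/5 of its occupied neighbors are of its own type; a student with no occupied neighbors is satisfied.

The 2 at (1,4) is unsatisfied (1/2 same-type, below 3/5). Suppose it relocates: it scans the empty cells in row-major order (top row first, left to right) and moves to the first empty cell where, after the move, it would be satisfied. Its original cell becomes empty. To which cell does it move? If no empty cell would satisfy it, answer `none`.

Vacating (1,4). Empty cells in order:
  (0,2): 1/3 same-type → still unsatisfied.
  (0,4): 0/2 same-type → still unsatisfied.
  (1,0): 1/2 same-type → still unsatisfied.
  (1,1): 1/3 same-type → still unsatisfied.
  (2,4): 3/3 same-type → satisfied — stop here.

(2,4)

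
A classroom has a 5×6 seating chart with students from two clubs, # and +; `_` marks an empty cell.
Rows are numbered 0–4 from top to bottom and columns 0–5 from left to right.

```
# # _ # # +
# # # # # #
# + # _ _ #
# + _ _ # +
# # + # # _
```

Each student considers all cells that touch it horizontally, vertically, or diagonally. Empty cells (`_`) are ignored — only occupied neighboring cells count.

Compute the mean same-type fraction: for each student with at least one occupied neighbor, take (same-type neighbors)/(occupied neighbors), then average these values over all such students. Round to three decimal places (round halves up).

Row 0: (0,0)# 3/3 · (0,1)# 4/4 · (0,3)# 4/4 · (0,4)# 4/5 · (0,5)+ 0/3
Row 1: (1,0)# 4/5 · (1,1)# 6/7 · (1,2)# 5/6 · (1,3)# 5/5 · (1,4)# 5/6 · (1,5)# 3/4
Row 2: (2,0)# 3/5 · (2,1)+ 1/7 · (2,2)# 3/5 · (2,5)# 3/4
Row 3: (3,0)# 3/5 · (3,1)+ 2/7 · (3,4)# 3/4 · (3,5)+ 0/3
Row 4: (4,0)# 2/3 · (4,1)# 2/4 · (4,2)+ 1/3 · (4,3)# 2/3 · (4,4)# 2/3
Sum over 24 students: 3/3 + 4/4 + 4/4 + 4/5 + 0/3 + 4/5 + 6/7 + 5/6 + 5/5 + 5/6 + 3/4 + 3/5 + 1/7 + 3/5 + 3/4 + 3/5 + 2/7 + 3/4 + 0/3 + 2/3 + 2/4 + 1/3 + 2/3 + 2/3 = 2161/140; mean = 2161/140 ÷ 24 = 2161/3360 = 0.643154… → 0.643.

0.643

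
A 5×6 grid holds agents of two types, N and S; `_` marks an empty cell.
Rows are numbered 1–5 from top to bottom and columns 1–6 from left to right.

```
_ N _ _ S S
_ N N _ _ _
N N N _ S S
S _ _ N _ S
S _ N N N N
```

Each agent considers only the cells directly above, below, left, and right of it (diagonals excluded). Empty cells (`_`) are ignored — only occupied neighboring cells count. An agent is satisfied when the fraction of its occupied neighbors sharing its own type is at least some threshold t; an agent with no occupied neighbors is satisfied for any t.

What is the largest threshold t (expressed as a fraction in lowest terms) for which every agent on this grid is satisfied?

Row 1: (1,2)N 1/1 · (1,5)S 1/1 · (1,6)S 1/1
Row 2: (2,2)N 3/3 · (2,3)N 2/2
Row 3: (3,1)N 1/2 · (3,2)N 3/3 · (3,3)N 2/2 · (3,5)S 1/1 · (3,6)S 2/2
Row 4: (4,1)S 1/2 · (4,4)N 1/1 · (4,6)S 1/2
Row 5: (5,1)S 1/1 · (5,3)N 1/1 · (5,4)N 3/3 · (5,5)N 2/2 · (5,6)N 1/2
The smallest same-type fraction is 1/2 at (3,1), which reduces to 1/2. Any threshold above that leaves this agent unsatisfied.

1/2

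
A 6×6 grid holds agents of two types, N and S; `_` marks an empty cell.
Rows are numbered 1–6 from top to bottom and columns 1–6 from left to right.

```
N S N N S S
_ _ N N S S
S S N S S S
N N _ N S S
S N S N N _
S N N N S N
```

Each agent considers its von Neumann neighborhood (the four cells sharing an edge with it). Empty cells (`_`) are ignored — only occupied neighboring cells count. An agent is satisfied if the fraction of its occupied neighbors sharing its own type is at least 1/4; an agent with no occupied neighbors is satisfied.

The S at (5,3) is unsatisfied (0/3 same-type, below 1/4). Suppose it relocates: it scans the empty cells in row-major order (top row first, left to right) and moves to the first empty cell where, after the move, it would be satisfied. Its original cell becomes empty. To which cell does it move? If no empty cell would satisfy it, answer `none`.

Vacating (5,3). Empty cells in order:
  (2,1): 1/2 same-type → satisfied — stop here.

(2,1)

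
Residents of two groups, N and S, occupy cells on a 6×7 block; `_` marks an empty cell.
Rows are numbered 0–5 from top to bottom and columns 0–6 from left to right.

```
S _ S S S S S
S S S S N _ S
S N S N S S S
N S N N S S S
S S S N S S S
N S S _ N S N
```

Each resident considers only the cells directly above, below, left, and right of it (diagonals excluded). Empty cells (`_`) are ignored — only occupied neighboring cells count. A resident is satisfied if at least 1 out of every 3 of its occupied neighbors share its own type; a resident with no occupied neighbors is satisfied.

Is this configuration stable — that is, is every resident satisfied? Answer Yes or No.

No

(0,0)S 1/1 ✓
(0,2)S 2/2 ✓
(0,3)S 3/3 ✓
(0,4)S 2/3 ✓
(0,5)S 2/2 ✓
(0,6)S 2/2 ✓
(1,0)S 3/3 ✓
(1,1)S 2/3 ✓
(1,2)S 4/4 ✓
(1,3)S 2/4 ✓
(1,4)N 0/3 ✗
(1,6)S 2/2 ✓
(2,0)S 1/3 ✓
(2,1)N 0/4 ✗
(2,2)S 1/4 ✗
(2,3)N 1/4 ✗
(2,4)S 2/4 ✓
(2,5)S 3/3 ✓
(2,6)S 3/3 ✓
(3,0)N 0/3 ✗
(3,1)S 1/4 ✗
(3,2)N 1/4 ✗
(3,3)N 3/4 ✓
(3,4)S 3/4 ✓
(3,5)S 4/4 ✓
(3,6)S 3/3 ✓
(4,0)S 1/3 ✓
(4,1)S 4/4 ✓
(4,2)S 2/4 ✓
(4,3)N 1/3 ✓
(4,4)S 2/4 ✓
(4,5)S 4/4 ✓
(4,6)S 2/3 ✓
(5,0)N 0/2 ✗
(5,1)S 2/3 ✓
(5,2)S 2/2 ✓
(5,4)N 0/2 ✗
(5,5)S 1/3 ✓
(5,6)N 0/2 ✗
For instance (1,4) has only 0/3 same-type neighbors, below 1/3.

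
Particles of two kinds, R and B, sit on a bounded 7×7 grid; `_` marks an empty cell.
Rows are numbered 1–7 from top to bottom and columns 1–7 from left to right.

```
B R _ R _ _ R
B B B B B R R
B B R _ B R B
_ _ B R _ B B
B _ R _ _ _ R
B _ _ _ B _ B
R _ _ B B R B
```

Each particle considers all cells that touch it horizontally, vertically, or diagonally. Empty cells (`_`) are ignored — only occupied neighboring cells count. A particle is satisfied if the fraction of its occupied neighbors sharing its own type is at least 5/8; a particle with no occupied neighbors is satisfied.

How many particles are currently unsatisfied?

21

(1,1)B 2/3 ok
(1,2)R 0/4 unhappy
(1,4)R 0/3 unhappy
(1,7)R 2/2 ok
(2,1)B 4/5 ok
(2,2)B 5/7 ok
(2,3)B 3/6 unhappy
(2,4)B 3/5 unhappy
(2,5)B 2/5 unhappy
(2,6)R 3/6 unhappy
(2,7)R 3/4 ok
(3,1)B 3/3 ok
(3,2)B 5/6 ok
(3,3)R 1/6 unhappy
(3,5)B 3/6 unhappy
(3,6)R 2/7 unhappy
(3,7)B 2/5 unhappy
(4,3)B 1/4 unhappy
(4,4)R 2/4 unhappy
(4,6)B 3/5 unhappy
(4,7)B 2/4 unhappy
(5,1)B 1/1 ok
(5,3)R 1/2 unhappy
(5,7)R 0/3 unhappy
(6,1)B 1/2 unhappy
(6,5)B 2/3 ok
(6,7)B 1/3 unhappy
(7,1)R 0/1 unhappy
(7,4)B 2/2 ok
(7,5)B 2/3 ok
(7,6)R 0/4 unhappy
(7,7)B 1/2 unhappy
Unsatisfied: (1,2), (1,4), (2,3), (2,4), (2,5), (2,6), (3,3), (3,5), (3,6), (3,7), (4,3), (4,4), (4,6), (4,7), (5,3), (5,7), (6,1), (6,7), (7,1), (7,6), (7,7) — 21 in total.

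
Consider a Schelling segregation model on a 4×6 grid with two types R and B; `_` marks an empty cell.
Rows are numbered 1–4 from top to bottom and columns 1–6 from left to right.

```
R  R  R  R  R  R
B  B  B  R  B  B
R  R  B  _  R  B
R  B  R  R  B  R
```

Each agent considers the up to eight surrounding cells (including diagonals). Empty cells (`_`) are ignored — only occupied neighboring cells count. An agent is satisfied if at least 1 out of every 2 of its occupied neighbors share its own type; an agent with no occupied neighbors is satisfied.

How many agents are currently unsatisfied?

Row 1: (1,1)R 1/3 not · (1,2)R 2/5 not · (1,3)R 3/5 satisfied · (1,4)R 3/5 satisfied · (1,5)R 3/5 satisfied · (1,6)R 1/3 not
Row 2: (2,1)B 1/5 not · (2,2)B 3/8 not · (2,3)B 2/7 not · (2,4)R 4/7 satisfied · (2,5)B 2/7 not · (2,6)B 2/5 not
Row 3: (3,1)R 2/5 not · (3,2)R 3/8 not · (3,3)B 3/7 not · (3,5)R 3/7 not · (3,6)B 3/5 satisfied
Row 4: (4,1)R 2/3 satisfied · (4,2)B 1/5 not · (4,3)R 2/4 satisfied · (4,4)R 2/4 satisfied · (4,5)B 1/4 not · (4,6)R 1/3 not
Unsatisfied: (1,1), (1,2), (1,6), (2,1), (2,2), (2,3), (2,5), (2,6), (3,1), (3,2), (3,3), (3,5), (4,2), (4,5), (4,6) — 15 in total.

15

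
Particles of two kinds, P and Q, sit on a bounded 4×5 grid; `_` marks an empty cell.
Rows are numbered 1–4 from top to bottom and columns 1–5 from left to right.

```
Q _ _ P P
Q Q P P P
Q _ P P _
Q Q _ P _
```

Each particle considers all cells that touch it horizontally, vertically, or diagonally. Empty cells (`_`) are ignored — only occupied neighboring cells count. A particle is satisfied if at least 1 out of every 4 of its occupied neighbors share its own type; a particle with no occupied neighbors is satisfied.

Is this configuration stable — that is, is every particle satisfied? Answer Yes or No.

(1,1)Q 2/2 satisfied
(1,4)P 4/4 satisfied
(1,5)P 3/3 satisfied
(2,1)Q 3/3 satisfied
(2,2)Q 3/5 satisfied
(2,3)P 4/5 satisfied
(2,4)P 6/6 satisfied
(2,5)P 4/4 satisfied
(3,1)Q 4/4 satisfied
(3,3)P 4/6 satisfied
(3,4)P 5/5 satisfied
(4,1)Q 2/2 satisfied
(4,2)Q 2/3 satisfied
(4,4)P 2/2 satisfied
All meet the threshold, so the configuration is stable.

Yes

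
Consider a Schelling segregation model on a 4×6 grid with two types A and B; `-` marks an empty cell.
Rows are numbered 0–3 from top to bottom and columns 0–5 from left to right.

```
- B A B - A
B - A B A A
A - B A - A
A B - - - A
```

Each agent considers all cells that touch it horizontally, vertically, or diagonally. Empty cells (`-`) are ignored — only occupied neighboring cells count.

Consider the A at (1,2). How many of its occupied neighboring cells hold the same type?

2

Occupied neighbors of (1,2): (0,1)=B, (0,2)=A, (0,3)=B, (1,3)=B, (2,2)=B, (2,3)=A.
Same type (A): 2 of 6.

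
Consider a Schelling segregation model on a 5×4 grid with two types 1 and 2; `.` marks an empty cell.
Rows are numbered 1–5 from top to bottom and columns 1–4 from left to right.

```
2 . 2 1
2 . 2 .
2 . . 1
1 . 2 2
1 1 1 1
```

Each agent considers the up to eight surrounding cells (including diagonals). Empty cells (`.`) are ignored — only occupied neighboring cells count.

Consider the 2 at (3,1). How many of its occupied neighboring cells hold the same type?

1

Occupied neighbors of (3,1): (2,1)=2, (4,1)=1.
Same type (2): 1 of 2.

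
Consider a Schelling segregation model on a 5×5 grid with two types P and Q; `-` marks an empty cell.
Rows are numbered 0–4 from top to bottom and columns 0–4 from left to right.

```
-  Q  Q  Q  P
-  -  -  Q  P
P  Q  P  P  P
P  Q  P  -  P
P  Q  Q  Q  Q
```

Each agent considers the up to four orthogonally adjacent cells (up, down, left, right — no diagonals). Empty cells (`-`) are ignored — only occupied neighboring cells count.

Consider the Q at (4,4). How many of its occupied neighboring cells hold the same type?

Occupied neighbors of (4,4): (3,4)=P, (4,3)=Q.
Same type (Q): 1 of 2.

1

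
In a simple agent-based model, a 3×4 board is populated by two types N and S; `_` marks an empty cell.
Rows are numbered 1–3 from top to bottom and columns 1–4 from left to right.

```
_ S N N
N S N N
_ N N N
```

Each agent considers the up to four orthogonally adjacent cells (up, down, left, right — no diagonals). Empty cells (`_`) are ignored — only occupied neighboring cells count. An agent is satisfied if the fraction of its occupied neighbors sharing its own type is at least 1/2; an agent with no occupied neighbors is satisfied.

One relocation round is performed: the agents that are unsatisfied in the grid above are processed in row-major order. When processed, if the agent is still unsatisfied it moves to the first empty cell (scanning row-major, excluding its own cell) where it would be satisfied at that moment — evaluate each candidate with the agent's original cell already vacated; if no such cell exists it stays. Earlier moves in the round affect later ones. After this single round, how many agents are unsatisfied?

Initially unsatisfied (in order): (2,1), (2,2).
  (2,1) → (3,1).
  (2,2) → (1,1).
Resulting grid:
S S N N
_ _ N N
N N N N
All satisfied now.

0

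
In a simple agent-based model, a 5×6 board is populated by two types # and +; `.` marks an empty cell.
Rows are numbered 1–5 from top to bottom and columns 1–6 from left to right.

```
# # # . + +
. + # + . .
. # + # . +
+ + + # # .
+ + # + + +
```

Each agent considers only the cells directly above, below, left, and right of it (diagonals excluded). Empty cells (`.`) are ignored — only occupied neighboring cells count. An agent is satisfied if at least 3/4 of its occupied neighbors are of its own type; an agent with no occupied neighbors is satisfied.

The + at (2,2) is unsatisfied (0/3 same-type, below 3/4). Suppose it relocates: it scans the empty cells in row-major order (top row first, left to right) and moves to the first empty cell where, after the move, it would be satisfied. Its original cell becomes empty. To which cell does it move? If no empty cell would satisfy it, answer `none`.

Vacating (2,2). Empty cells in order:
  (1,4): 2/3 same-type → still unsatisfied.
  (2,1): 0/1 same-type → still unsatisfied.
  (2,5): 2/2 same-type → satisfied — stop here.

(2,5)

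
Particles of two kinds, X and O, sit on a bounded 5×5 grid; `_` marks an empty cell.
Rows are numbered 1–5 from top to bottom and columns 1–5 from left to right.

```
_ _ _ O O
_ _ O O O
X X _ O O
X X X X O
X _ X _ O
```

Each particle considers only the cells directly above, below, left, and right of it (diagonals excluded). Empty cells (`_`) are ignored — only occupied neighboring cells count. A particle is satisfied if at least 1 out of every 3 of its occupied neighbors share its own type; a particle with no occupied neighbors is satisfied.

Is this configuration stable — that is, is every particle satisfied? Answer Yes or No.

Yes

Row 1: (1,4)O 2/2 satisfied · (1,5)O 2/2 satisfied
Row 2: (2,3)O 1/1 satisfied · (2,4)O 4/4 satisfied · (2,5)O 3/3 satisfied
Row 3: (3,1)X 2/2 satisfied · (3,2)X 2/2 satisfied · (3,4)O 2/3 satisfied · (3,5)O 3/3 satisfied
Row 4: (4,1)X 3/3 satisfied · (4,2)X 3/3 satisfied · (4,3)X 3/3 satisfied · (4,4)X 1/3 satisfied · (4,5)O 2/3 satisfied
Row 5: (5,1)X 1/1 satisfied · (5,3)X 1/1 satisfied · (5,5)O 1/1 satisfied
All meet the threshold, so the configuration is stable.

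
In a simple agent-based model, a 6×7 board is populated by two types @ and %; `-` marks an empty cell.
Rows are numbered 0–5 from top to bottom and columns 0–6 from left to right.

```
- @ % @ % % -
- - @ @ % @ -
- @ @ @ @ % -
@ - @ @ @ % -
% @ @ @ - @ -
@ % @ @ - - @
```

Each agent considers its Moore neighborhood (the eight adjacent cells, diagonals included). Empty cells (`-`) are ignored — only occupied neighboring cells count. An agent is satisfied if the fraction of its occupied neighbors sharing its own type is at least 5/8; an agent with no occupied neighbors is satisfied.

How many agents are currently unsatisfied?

11

Row 0: (0,1)@ 1/2 ✗ · (0,2)% 0/4 ✗ · (0,3)@ 2/5 ✗ · (0,4)% 2/5 ✗ · (0,5)% 2/3 ✓
Row 1: (1,2)@ 6/7 ✓ · (1,3)@ 5/8 ✓ · (1,4)% 3/8 ✗ · (1,5)@ 1/5 ✗
Row 2: (2,1)@ 4/4 ✓ · (2,2)@ 6/6 ✓ · (2,3)@ 7/8 ✓ · (2,4)@ 5/8 ✓ · (2,5)% 2/5 ✗
Row 3: (3,0)@ 2/3 ✓ · (3,2)@ 7/7 ✓ · (3,3)@ 7/7 ✓ · (3,4)@ 5/7 ✓ · (3,5)% 1/4 ✗
Row 4: (4,0)% 1/4 ✗ · (4,1)@ 5/7 ✓ · (4,2)@ 6/7 ✓ · (4,3)@ 6/6 ✓ · (4,5)@ 2/3 ✓
Row 5: (5,0)@ 1/3 ✗ · (5,1)% 1/5 ✗ · (5,2)@ 4/5 ✓ · (5,3)@ 3/3 ✓ · (5,6)@ 1/1 ✓
Unsatisfied: (0,1), (0,2), (0,3), (0,4), (1,4), (1,5), (2,5), (3,5), (4,0), (5,0), (5,1) — 11 in total.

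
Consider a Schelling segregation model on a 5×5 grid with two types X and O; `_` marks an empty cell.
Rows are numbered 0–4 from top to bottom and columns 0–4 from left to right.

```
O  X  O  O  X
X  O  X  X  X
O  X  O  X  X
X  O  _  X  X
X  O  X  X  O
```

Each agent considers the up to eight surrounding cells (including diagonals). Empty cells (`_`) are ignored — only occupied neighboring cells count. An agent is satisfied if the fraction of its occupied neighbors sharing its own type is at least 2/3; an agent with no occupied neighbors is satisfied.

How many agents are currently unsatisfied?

17

Row 0: (0,0)O 1/3 unhappy · (0,1)X 2/5 unhappy · (0,2)O 2/5 unhappy · (0,3)O 1/5 unhappy · (0,4)X 2/3 ok
Row 1: (1,0)X 2/5 unhappy · (1,1)O 4/8 unhappy · (1,2)X 4/8 unhappy · (1,3)X 5/8 unhappy · (1,4)X 4/5 ok
Row 2: (2,0)O 2/5 unhappy · (2,1)X 3/7 unhappy · (2,2)O 2/7 unhappy · (2,3)X 6/7 ok · (2,4)X 5/5 ok
Row 3: (3,0)X 2/5 unhappy · (3,1)O 3/7 unhappy · (3,3)X 5/7 ok · (3,4)X 4/5 ok
Row 4: (4,0)X 1/3 unhappy · (4,1)O 1/4 unhappy · (4,2)X 2/4 unhappy · (4,3)X 3/4 ok · (4,4)O 0/3 unhappy
Unsatisfied: (0,0), (0,1), (0,2), (0,3), (1,0), (1,1), (1,2), (1,3), (2,0), (2,1), (2,2), (3,0), (3,1), (4,0), (4,1), (4,2), (4,4) — 17 in total.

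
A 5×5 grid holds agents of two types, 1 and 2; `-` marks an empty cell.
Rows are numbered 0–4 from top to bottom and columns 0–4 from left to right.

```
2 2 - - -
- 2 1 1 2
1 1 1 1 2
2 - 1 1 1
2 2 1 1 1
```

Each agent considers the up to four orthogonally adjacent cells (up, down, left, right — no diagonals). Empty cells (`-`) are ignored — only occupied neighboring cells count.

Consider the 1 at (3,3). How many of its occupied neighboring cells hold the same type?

4

Occupied neighbors of (3,3): (2,3)=1, (4,3)=1, (3,2)=1, (3,4)=1.
Same type (1): 4 of 4.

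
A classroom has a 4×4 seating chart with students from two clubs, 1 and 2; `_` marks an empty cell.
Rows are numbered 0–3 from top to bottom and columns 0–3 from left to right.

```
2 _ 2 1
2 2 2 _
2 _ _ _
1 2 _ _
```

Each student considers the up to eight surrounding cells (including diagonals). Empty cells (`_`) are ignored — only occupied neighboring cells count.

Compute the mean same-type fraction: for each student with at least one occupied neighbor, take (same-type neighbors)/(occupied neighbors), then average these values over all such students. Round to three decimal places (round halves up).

0.620

Row 0: (0,0)2 2/2 · (0,2)2 2/3 · (0,3)1 0/2
Row 1: (1,0)2 3/3 · (1,1)2 5/5 · (1,2)2 2/3
Row 2: (2,0)2 3/4
Row 3: (3,0)1 0/2 · (3,1)2 1/2
Sum over 9 students: 2/2 + 2/3 + 0/2 + 3/3 + 5/5 + 2/3 + 3/4 + 0/2 + 1/2 = 67/12; mean = 67/12 ÷ 9 = 67/108 = 0.620370… → 0.620.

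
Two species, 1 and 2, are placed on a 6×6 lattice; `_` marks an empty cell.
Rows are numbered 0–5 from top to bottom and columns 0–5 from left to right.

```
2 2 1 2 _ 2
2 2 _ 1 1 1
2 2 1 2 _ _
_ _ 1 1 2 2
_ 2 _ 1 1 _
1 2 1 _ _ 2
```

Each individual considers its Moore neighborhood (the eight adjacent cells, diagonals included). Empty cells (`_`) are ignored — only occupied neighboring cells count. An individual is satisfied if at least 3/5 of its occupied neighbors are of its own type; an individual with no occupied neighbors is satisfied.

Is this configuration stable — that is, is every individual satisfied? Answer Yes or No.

No

(0,0)2 3/3 satisfied
(0,1)2 3/4 satisfied
(0,2)1 1/4 not
(0,3)2 0/3 not
(0,5)2 0/2 not
(1,0)2 5/5 satisfied
(1,1)2 5/7 satisfied
(1,3)1 3/5 satisfied
(1,4)1 2/5 not
(1,5)1 1/2 not
(2,0)2 3/3 satisfied
(2,1)2 3/5 satisfied
(2,2)1 3/6 not
(2,3)2 1/6 not
(3,2)1 3/6 not
(3,3)1 4/6 satisfied
(3,4)2 2/5 not
(3,5)2 1/2 not
(4,1)2 1/4 not
(4,3)1 4/5 satisfied
(4,4)1 2/5 not
(5,0)1 0/2 not
(5,1)2 1/3 not
(5,2)1 1/3 not
(5,5)2 0/1 not
For instance (0,2) has only 1/4 same-type neighbors, below 3/5.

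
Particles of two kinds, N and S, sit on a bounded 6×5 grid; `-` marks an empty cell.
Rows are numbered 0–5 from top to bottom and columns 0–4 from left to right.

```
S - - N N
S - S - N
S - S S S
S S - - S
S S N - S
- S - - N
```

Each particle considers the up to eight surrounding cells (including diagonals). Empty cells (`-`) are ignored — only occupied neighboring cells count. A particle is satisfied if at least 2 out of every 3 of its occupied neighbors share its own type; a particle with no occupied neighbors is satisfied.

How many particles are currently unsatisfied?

Row 0: (0,0)S 1/1 satisfied · (0,3)N 2/3 satisfied · (0,4)N 2/2 satisfied
Row 1: (1,0)S 2/2 satisfied · (1,2)S 2/3 satisfied · (1,4)N 2/4 not
Row 2: (2,0)S 3/3 satisfied · (2,2)S 3/3 satisfied · (2,3)S 4/5 satisfied · (2,4)S 2/3 satisfied
Row 3: (3,0)S 4/4 satisfied · (3,1)S 5/6 satisfied · (3,4)S 3/3 satisfied
Row 4: (4,0)S 4/4 satisfied · (4,1)S 4/5 satisfied · (4,2)N 0/3 not · (4,4)S 1/2 not
Row 5: (5,1)S 2/3 satisfied · (5,4)N 0/1 not
Unsatisfied: (1,4), (4,2), (4,4), (5,4) — 4 in total.

4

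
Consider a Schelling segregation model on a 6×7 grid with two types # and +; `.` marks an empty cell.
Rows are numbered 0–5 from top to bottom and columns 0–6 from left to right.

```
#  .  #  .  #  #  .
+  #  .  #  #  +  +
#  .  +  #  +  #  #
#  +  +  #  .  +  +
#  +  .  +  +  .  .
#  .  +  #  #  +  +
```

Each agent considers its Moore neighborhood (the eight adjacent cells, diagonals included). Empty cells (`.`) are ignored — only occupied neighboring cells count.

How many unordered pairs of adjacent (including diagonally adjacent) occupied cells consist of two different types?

40

Scan each occupied cell's neighbors to the right and below (and the two forward diagonals) so each pair is counted once.
From row 0: 4 unlike of 11 pairs (running 4/11).
From row 1: 11 unlike of 18 pairs (running 15/29).
From row 2: 11 unlike of 17 pairs (running 26/46).
From row 3: 6 unlike of 13 pairs (running 32/59).
From row 4: 6 unlike of 11 pairs (running 38/70).
From row 5: 2 unlike of 4 pairs (running 40/74).
Total adjacent occupied pairs: 74; unlike-type pairs: 40.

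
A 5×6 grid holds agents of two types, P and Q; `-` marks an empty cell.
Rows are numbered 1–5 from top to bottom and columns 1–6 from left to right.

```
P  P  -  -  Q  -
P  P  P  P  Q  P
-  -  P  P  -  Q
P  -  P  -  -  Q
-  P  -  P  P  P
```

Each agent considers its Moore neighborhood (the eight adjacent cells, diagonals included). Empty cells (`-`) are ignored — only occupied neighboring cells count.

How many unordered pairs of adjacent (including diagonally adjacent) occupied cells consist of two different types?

Scan each occupied cell's neighbors to the right and below (and the two forward diagonals) so each pair is counted once.
Row 1: P(1,1)–P(1,2)= P(1,1)–P(2,1)= P(1,1)–P(2,2)= P(1,2)–P(2,2)= P(1,2)–P(2,3)= P(1,2)–P(2,1)= Q(1,5)–Q(2,5)= Q(1,5)–P(2,6)≠ Q(1,5)–P(2,4)≠  → 2/9 unlike.
Row 2: P(2,1)–P(2,2)= P(2,2)–P(2,3)= P(2,2)–P(3,3)= P(2,3)–P(2,4)= P(2,3)–P(3,3)= P(2,3)–P(3,4)= P(2,4)–Q(2,5)≠ P(2,4)–P(3,4)= P(2,4)–P(3,3)= Q(2,5)–P(2,6)≠ Q(2,5)–Q(3,6)= Q(2,5)–P(3,4)≠ P(2,6)–Q(3,6)≠  → 4/13 unlike.
Row 3: P(3,3)–P(3,4)= P(3,3)–P(4,3)= P(3,4)–P(4,3)= Q(3,6)–Q(4,6)=  → 0/4 unlike.
Row 4: P(4,1)–P(5,2)= P(4,3)–P(5,4)= P(4,3)–P(5,2)= Q(4,6)–P(5,6)≠ Q(4,6)–P(5,5)≠  → 2/5 unlike.
Row 5: P(5,4)–P(5,5)= P(5,5)–P(5,6)=  → 0/2 unlike.
Total adjacent occupied pairs: 33; unlike-type pairs: 8.

8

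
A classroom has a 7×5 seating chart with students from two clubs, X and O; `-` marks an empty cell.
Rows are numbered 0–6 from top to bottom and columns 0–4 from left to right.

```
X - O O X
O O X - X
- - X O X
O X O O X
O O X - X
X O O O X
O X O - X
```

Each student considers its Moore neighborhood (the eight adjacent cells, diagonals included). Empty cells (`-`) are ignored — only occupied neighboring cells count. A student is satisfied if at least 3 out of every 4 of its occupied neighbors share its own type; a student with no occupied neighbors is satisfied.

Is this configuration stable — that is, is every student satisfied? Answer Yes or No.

Row 0: (0,0)X 0/2 ✗ · (0,2)O 2/3 ✗ · (0,3)O 1/4 ✗ · (0,4)X 1/2 ✗
Row 1: (1,0)O 1/2 ✗ · (1,1)O 2/5 ✗ · (1,2)X 1/5 ✗ · (1,4)X 2/4 ✗
Row 2: (2,2)X 2/6 ✗ · (2,3)O 2/7 ✗ · (2,4)X 2/4 ✗
Row 3: (3,0)O 2/3 ✗ · (3,1)X 2/6 ✗ · (3,2)O 3/6 ✗ · (3,3)O 2/7 ✗ · (3,4)X 2/4 ✗
Row 4: (4,0)O 3/5 ✗ · (4,1)O 5/8 ✗ · (4,2)X 1/7 ✗ · (4,4)X 2/4 ✗
Row 5: (5,0)X 1/5 ✗ · (5,1)O 5/8 ✗ · (5,2)O 4/6 ✗ · (5,3)O 2/6 ✗ · (5,4)X 2/3 ✗
Row 6: (6,0)O 1/3 ✗ · (6,1)X 1/5 ✗ · (6,2)O 3/4 ✓ · (6,4)X 1/2 ✗
For instance (0,0) has only 0/2 same-type neighbors, below 3/4.

No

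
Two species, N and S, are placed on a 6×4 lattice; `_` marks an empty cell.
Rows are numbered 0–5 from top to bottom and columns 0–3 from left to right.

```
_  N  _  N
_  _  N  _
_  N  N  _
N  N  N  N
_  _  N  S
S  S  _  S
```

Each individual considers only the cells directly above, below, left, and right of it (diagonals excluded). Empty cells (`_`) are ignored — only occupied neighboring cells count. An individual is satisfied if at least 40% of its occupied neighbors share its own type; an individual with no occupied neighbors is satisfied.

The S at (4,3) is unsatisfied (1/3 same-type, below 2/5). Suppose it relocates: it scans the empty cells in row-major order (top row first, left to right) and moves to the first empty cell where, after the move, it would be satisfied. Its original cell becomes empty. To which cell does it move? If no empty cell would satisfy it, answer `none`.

(1,0)

Vacating (4,3). Empty cells in order:
  (0,0): 0/1 same-type → still unsatisfied.
  (0,2): 0/3 same-type → still unsatisfied.
  (1,0): 0/0 same-type → satisfied — stop here.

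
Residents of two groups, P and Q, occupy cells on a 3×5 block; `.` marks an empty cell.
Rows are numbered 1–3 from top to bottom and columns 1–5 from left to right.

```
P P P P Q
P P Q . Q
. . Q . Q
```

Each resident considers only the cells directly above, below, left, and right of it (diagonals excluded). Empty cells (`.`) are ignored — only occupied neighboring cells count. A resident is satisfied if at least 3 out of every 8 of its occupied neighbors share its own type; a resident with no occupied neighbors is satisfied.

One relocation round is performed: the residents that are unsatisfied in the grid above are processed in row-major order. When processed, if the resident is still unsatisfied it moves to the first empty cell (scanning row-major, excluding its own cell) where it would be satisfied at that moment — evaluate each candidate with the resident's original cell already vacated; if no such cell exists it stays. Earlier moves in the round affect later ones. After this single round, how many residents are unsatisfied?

1

Initially unsatisfied (in order): (2,3).
  (2,3) → (2,4).
Resulting grid:
P P P P Q
P P . Q Q
. . Q . Q
Unsatisfied now: (1,4).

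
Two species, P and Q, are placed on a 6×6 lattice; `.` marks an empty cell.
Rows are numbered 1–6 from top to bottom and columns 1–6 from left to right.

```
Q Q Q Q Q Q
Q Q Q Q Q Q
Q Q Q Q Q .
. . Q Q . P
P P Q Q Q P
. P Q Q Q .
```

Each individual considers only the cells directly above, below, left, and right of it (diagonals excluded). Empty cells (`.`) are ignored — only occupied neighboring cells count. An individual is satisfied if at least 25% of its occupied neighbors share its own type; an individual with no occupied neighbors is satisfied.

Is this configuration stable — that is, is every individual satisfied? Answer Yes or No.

Row 1: (1,1)Q 2/2 satisfied · (1,2)Q 3/3 satisfied · (1,3)Q 3/3 satisfied · (1,4)Q 3/3 satisfied · (1,5)Q 3/3 satisfied · (1,6)Q 2/2 satisfied
Row 2: (2,1)Q 3/3 satisfied · (2,2)Q 4/4 satisfied · (2,3)Q 4/4 satisfied · (2,4)Q 4/4 satisfied · (2,5)Q 4/4 satisfied · (2,6)Q 2/2 satisfied
Row 3: (3,1)Q 2/2 satisfied · (3,2)Q 3/3 satisfied · (3,3)Q 4/4 satisfied · (3,4)Q 4/4 satisfied · (3,5)Q 2/2 satisfied
Row 4: (4,3)Q 3/3 satisfied · (4,4)Q 3/3 satisfied · (4,6)P 1/1 satisfied
Row 5: (5,1)P 1/1 satisfied · (5,2)P 2/3 satisfied · (5,3)Q 3/4 satisfied · (5,4)Q 4/4 satisfied · (5,5)Q 2/3 satisfied · (5,6)P 1/2 satisfied
Row 6: (6,2)P 1/2 satisfied · (6,3)Q 2/3 satisfied · (6,4)Q 3/3 satisfied · (6,5)Q 2/2 satisfied
All meet the threshold, so the configuration is stable.

Yes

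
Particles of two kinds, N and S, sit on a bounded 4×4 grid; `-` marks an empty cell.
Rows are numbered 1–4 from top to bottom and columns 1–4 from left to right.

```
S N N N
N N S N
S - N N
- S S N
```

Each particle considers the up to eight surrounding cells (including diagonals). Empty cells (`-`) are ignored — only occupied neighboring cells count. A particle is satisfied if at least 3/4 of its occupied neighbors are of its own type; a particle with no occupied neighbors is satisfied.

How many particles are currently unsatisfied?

12

Row 1: (1,1)S 0/3 unhappy · (1,2)N 3/5 unhappy · (1,3)N 4/5 ok · (1,4)N 2/3 unhappy
Row 2: (2,1)N 2/4 unhappy · (2,2)N 4/7 unhappy · (2,3)S 0/7 unhappy · (2,4)N 4/5 ok
Row 3: (3,1)S 1/3 unhappy · (3,3)N 4/7 unhappy · (3,4)N 3/5 unhappy
Row 4: (4,2)S 2/3 unhappy · (4,3)S 1/4 unhappy · (4,4)N 2/3 unhappy
Unsatisfied: (1,1), (1,2), (1,4), (2,1), (2,2), (2,3), (3,1), (3,3), (3,4), (4,2), (4,3), (4,4) — 12 in total.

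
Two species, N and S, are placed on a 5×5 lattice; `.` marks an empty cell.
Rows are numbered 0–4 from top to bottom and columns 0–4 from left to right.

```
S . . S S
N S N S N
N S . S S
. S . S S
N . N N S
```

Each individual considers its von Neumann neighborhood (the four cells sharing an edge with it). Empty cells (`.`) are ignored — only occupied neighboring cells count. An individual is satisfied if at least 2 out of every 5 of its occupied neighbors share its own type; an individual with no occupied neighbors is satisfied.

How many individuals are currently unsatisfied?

Row 0: (0,0)S 0/1 not · (0,3)S 2/2 satisfied · (0,4)S 1/2 satisfied
Row 1: (1,0)N 1/3 not · (1,1)S 1/3 not · (1,2)N 0/2 not · (1,3)S 2/4 satisfied · (1,4)N 0/3 not
Row 2: (2,0)N 1/2 satisfied · (2,1)S 2/3 satisfied · (2,3)S 3/3 satisfied · (2,4)S 2/3 satisfied
Row 3: (3,1)S 1/1 satisfied · (3,3)S 2/3 satisfied · (3,4)S 3/3 satisfied
Row 4: (4,0)N 0/0 satisfied · (4,2)N 1/1 satisfied · (4,3)N 1/3 not · (4,4)S 1/2 satisfied
Unsatisfied: (0,0), (1,0), (1,1), (1,2), (1,4), (4,3) — 6 in total.

6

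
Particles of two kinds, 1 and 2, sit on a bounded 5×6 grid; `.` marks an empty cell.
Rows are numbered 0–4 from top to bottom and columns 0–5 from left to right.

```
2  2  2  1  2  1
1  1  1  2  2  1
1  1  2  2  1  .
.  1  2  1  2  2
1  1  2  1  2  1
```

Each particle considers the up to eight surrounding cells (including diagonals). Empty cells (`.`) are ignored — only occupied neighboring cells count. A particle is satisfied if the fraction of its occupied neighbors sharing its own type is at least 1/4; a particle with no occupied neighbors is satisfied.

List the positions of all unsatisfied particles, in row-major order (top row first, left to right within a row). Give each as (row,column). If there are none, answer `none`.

Row 0: (0,0)2 1/3 ok · (0,1)2 2/5 ok · (0,2)2 2/5 ok · (0,3)1 1/5 unhappy · (0,4)2 2/5 ok · (0,5)1 1/3 ok
Row 1: (1,0)1 3/5 ok · (1,1)1 4/8 ok · (1,2)1 3/8 ok · (1,3)2 5/8 ok · (1,4)2 3/7 ok · (1,5)1 2/4 ok
Row 2: (2,0)1 4/4 ok · (2,1)1 5/7 ok · (2,2)2 3/8 ok · (2,3)2 5/8 ok · (2,4)1 2/7 ok
Row 3: (3,1)1 4/7 ok · (3,2)2 3/8 ok · (3,3)1 2/8 ok · (3,4)2 3/7 ok · (3,5)2 2/4 ok
Row 4: (4,0)1 2/2 ok · (4,1)1 2/4 ok · (4,2)2 1/5 unhappy · (4,3)1 1/5 unhappy · (4,4)2 2/5 ok · (4,5)1 0/3 unhappy

(0,3), (4,2), (4,3), (4,5)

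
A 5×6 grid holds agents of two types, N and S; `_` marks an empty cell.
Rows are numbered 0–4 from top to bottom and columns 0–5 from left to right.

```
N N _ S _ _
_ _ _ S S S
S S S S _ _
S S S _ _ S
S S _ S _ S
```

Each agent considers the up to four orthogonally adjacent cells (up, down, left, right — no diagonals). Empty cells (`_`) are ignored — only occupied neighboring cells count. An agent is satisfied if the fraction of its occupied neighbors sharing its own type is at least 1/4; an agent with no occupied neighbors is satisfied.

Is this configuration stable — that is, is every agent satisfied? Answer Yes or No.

Yes

Row 0: (0,0)N 1/1 ok · (0,1)N 1/1 ok · (0,3)S 1/1 ok
Row 1: (1,3)S 3/3 ok · (1,4)S 2/2 ok · (1,5)S 1/1 ok
Row 2: (2,0)S 2/2 ok · (2,1)S 3/3 ok · (2,2)S 3/3 ok · (2,3)S 2/2 ok
Row 3: (3,0)S 3/3 ok · (3,1)S 4/4 ok · (3,2)S 2/2 ok · (3,5)S 1/1 ok
Row 4: (4,0)S 2/2 ok · (4,1)S 2/2 ok · (4,3)S 0/0 ok · (4,5)S 1/1 ok
All meet the threshold, so the configuration is stable.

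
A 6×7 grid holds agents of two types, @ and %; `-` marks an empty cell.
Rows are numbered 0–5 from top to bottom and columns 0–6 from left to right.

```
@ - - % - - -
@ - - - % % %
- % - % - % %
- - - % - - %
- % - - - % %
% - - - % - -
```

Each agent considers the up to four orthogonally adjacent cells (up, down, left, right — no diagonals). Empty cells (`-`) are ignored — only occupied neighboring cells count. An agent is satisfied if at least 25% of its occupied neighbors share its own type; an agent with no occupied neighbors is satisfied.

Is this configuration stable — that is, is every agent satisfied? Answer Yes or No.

Yes

(0,0)@ 1/1 ✓
(0,3)% 0/0 ✓
(1,0)@ 1/1 ✓
(1,4)% 1/1 ✓
(1,5)% 3/3 ✓
(1,6)% 2/2 ✓
(2,1)% 0/0 ✓
(2,3)% 1/1 ✓
(2,5)% 2/2 ✓
(2,6)% 3/3 ✓
(3,3)% 1/1 ✓
(3,6)% 2/2 ✓
(4,1)% 0/0 ✓
(4,5)% 1/1 ✓
(4,6)% 2/2 ✓
(5,0)% 0/0 ✓
(5,4)% 0/0 ✓
All meet the threshold, so the configuration is stable.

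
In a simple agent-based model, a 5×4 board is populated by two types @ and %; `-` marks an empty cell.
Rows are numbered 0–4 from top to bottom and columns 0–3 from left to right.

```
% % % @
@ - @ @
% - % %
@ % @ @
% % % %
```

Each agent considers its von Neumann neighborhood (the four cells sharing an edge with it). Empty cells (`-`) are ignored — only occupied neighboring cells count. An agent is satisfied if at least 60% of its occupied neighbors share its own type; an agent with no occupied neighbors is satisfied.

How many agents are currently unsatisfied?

14

Row 0: (0,0)% 1/2 ✗ · (0,1)% 2/2 ✓ · (0,2)% 1/3 ✗ · (0,3)@ 1/2 ✗
Row 1: (1,0)@ 0/2 ✗ · (1,2)@ 1/3 ✗ · (1,3)@ 2/3 ✓
Row 2: (2,0)% 0/2 ✗ · (2,2)% 1/3 ✗ · (2,3)% 1/3 ✗
Row 3: (3,0)@ 0/3 ✗ · (3,1)% 1/3 ✗ · (3,2)@ 1/4 ✗ · (3,3)@ 1/3 ✗
Row 4: (4,0)% 1/2 ✗ · (4,1)% 3/3 ✓ · (4,2)% 2/3 ✓ · (4,3)% 1/2 ✗
Unsatisfied: (0,0), (0,2), (0,3), (1,0), (1,2), (2,0), (2,2), (2,3), (3,0), (3,1), (3,2), (3,3), (4,0), (4,3) — 14 in total.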